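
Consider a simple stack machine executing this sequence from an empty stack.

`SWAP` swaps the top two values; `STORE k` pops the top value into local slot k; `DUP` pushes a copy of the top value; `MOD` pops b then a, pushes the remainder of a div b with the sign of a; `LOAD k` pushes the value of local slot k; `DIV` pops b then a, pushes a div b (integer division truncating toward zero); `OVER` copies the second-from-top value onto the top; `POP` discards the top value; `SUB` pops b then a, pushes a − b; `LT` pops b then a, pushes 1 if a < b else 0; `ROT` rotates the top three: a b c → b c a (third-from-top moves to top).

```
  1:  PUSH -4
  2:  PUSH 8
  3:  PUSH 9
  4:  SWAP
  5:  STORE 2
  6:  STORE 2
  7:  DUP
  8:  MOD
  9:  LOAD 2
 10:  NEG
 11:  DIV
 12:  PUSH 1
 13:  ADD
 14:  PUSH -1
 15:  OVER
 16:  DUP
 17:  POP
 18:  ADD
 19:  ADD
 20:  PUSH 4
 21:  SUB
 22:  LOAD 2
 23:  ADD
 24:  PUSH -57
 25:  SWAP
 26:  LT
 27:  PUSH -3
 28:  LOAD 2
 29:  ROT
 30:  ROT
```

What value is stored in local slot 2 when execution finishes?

9

PUSH -4  : -4
PUSH 8   : -4 8
PUSH 9   : -4 8 9
SWAP     : -4 9 8
STORE 2  : -4 9
STORE 2  : -4
DUP      : -4 -4
MOD      : 0
LOAD 2   : 0 9
NEG      : 0 -9
DIV      : 0
PUSH 1   : 0 1
ADD      : 1
PUSH -1  : 1 -1
OVER     : 1 -1 1
DUP      : 1 -1 1 1
POP      : 1 -1 1
ADD      : 1 0
ADD      : 1
PUSH 4   : 1 4
SUB      : -3
LOAD 2   : -3 9
ADD      : 6
PUSH -57 : 6 -57
SWAP     : -57 6
LT       : 1
PUSH -3  : 1 -3
LOAD 2   : 1 -3 9
ROT      : -3 9 1
ROT      : 9 1 -3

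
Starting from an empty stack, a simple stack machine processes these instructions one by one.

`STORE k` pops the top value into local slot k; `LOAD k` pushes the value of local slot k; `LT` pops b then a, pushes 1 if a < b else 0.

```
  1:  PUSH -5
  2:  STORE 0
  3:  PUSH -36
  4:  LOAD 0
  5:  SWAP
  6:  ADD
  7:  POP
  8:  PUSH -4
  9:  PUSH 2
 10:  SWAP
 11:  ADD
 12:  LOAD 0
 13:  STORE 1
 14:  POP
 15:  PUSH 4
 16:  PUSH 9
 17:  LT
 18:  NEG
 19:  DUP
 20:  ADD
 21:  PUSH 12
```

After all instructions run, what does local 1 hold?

PUSH -5  : -5
STORE 0  : (empty)
PUSH -36 : -36
LOAD 0   : -36 -5
SWAP     : -5 -36
ADD      : -41
POP      : (empty)
PUSH -4  : -4
PUSH 2   : -4 2
SWAP     : 2 -4
ADD      : -2
LOAD 0   : -2 -5
STORE 1  : -2
POP      : (empty)
PUSH 4   : 4
PUSH 9   : 4 9
LT       : 1
NEG      : -1
DUP      : -1 -1
ADD      : -2
PUSH 12  : -2 12

-5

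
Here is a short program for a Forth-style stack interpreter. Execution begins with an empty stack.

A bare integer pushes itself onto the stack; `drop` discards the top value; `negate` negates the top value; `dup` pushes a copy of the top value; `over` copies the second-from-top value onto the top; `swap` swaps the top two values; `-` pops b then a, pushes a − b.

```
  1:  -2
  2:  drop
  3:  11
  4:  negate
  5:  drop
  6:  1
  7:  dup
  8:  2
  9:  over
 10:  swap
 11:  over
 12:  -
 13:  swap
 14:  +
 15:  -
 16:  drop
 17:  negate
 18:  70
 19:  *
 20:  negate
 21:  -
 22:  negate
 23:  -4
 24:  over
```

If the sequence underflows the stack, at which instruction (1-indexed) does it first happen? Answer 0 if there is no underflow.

-2     -> [-2]
drop   -> []
11     -> [11]
negate -> [-11]
drop   -> []
1      -> [1]
dup    -> [1, 1]
2      -> [1, 1, 2]
over   -> [1, 1, 2, 1]
swap   -> [1, 1, 1, 2]
over   -> [1, 1, 1, 2, 1]
-      -> [1, 1, 1, 1]
swap   -> [1, 1, 1, 1]
+      -> [1, 1, 2]
-      -> [1, -1]
drop   -> [1]
negate -> [-1]
70     -> [-1, 70]
*      -> [-70]
negate -> [70]
-  — needs 2 operands, stack has 1 → underflow

21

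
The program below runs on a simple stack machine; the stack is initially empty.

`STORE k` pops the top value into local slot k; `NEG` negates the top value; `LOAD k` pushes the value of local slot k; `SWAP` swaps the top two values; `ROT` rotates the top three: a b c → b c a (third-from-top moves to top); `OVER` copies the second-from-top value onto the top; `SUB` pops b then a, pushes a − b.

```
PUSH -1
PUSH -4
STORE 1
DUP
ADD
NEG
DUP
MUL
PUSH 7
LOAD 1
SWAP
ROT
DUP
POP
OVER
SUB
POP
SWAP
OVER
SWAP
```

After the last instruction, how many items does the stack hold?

PUSH -1 : [-1]
PUSH -4 : [-1, -4]
STORE 1 : [-1]
DUP     : [-1, -1]
ADD     : [-2]
NEG     : [2]
DUP     : [2, 2]
MUL     : [4]
PUSH 7  : [4, 7]
LOAD 1  : [4, 7, -4]
SWAP    : [4, -4, 7]
ROT     : [-4, 7, 4]
DUP     : [-4, 7, 4, 4]
POP     : [-4, 7, 4]
OVER    : [-4, 7, 4, 7]
SUB     : [-4, 7, -3]
POP     : [-4, 7]
SWAP    : [7, -4]
OVER    : [7, -4, 7]
SWAP    : [7, 7, -4]

3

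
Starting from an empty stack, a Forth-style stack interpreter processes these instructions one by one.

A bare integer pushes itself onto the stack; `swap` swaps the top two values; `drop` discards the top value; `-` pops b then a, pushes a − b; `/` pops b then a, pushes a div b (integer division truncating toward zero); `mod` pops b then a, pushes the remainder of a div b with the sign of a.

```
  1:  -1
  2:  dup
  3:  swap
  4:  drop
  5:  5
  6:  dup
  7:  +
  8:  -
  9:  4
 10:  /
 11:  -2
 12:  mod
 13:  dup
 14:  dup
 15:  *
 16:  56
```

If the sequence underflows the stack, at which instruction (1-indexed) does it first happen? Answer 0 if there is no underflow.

-1   → -1
dup  → -1 -1
swap → -1 -1
drop → -1
5    → -1 5
dup  → -1 5 5
+    → -1 10
-    → -11
4    → -11 4
/    → -2
-2   → -2 -2
mod  → 0
dup  → 0 0
dup  → 0 0 0
*    → 0 0
56   → 0 0 56

0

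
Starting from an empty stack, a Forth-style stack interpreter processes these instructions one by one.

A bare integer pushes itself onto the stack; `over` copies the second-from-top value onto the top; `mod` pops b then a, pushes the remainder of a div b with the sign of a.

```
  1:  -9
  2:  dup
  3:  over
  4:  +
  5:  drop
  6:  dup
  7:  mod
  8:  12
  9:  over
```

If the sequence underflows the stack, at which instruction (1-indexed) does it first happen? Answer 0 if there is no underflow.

-9   : -9
dup  : -9 -9
over : -9 -9 -9
+    : -9 -18
drop : -9
dup  : -9 -9
mod  : 0
12   : 0 12
over : 0 12 0

0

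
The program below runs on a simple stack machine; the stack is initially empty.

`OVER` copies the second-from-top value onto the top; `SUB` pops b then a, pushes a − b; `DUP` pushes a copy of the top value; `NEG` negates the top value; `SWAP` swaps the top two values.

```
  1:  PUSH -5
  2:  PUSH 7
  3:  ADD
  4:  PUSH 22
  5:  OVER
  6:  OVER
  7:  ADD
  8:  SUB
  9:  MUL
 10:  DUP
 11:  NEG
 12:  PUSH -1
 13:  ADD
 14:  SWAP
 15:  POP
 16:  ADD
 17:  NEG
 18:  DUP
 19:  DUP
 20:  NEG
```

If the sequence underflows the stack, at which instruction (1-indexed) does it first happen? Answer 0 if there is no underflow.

16

PUSH -5 : -5
PUSH 7  : -5 7
ADD     : 2
PUSH 22 : 2 22
OVER    : 2 22 2
OVER    : 2 22 2 22
ADD     : 2 22 24
SUB     : 2 -2
MUL     : -4
DUP     : -4 -4
NEG     : -4 4
PUSH -1 : -4 4 -1
ADD     : -4 3
SWAP    : 3 -4
POP     : 3
ADD  — needs 2 operands, stack has 1 → underflow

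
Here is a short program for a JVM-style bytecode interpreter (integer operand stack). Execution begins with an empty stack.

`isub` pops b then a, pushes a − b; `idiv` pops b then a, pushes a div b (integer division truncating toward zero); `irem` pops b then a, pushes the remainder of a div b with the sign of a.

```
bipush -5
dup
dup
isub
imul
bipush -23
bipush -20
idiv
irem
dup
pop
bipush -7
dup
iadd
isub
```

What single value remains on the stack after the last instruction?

bipush -5  -> -5
dup        -> -5 -5
dup        -> -5 -5 -5
isub       -> -5 0
imul       -> 0
bipush -23 -> 0 -23
bipush -20 -> 0 -23 -20
idiv       -> 0 1
irem       -> 0
dup        -> 0 0
pop        -> 0
bipush -7  -> 0 -7
dup        -> 0 -7 -7
iadd       -> 0 -14
isub       -> 14

14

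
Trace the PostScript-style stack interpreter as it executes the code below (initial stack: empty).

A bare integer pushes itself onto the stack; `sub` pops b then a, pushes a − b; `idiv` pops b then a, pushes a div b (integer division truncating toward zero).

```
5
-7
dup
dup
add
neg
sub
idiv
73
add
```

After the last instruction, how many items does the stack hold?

5     5
-7    5 -7
dup   5 -7 -7
dup   5 -7 -7 -7
add   5 -7 -14
neg   5 -7 14
sub   5 -21
idiv  0
73    0 73
add   73

1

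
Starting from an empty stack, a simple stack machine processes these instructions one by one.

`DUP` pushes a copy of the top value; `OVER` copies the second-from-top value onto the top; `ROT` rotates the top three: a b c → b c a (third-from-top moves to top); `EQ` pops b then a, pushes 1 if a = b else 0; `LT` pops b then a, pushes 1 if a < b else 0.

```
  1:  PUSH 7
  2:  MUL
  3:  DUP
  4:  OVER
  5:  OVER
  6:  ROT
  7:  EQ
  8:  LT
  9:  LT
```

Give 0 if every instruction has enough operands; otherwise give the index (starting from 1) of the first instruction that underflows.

PUSH 7 → [7]
MUL  — needs 2 operands, stack has 1 → underflow

2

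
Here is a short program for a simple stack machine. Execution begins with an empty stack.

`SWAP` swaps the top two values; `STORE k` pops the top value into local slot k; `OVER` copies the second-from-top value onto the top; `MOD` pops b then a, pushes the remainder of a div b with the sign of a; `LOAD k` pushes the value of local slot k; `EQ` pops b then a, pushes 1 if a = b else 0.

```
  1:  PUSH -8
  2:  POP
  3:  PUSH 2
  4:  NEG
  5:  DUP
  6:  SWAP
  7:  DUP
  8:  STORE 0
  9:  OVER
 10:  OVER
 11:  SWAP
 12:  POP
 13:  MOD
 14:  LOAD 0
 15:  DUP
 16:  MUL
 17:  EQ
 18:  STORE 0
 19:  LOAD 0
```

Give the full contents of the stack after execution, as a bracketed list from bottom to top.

PUSH -8 -> [-8]
POP     -> []
PUSH 2  -> [2]
NEG     -> [-2]
DUP     -> [-2, -2]
SWAP    -> [-2, -2]
DUP     -> [-2, -2, -2]
STORE 0 -> [-2, -2]
OVER    -> [-2, -2, -2]
OVER    -> [-2, -2, -2, -2]
SWAP    -> [-2, -2, -2, -2]
POP     -> [-2, -2, -2]
MOD     -> [-2, 0]
LOAD 0  -> [-2, 0, -2]
DUP     -> [-2, 0, -2, -2]
MUL     -> [-2, 0, 4]
EQ      -> [-2, 0]
STORE 0 -> [-2]
LOAD 0  -> [-2, 0]

[-2, 0]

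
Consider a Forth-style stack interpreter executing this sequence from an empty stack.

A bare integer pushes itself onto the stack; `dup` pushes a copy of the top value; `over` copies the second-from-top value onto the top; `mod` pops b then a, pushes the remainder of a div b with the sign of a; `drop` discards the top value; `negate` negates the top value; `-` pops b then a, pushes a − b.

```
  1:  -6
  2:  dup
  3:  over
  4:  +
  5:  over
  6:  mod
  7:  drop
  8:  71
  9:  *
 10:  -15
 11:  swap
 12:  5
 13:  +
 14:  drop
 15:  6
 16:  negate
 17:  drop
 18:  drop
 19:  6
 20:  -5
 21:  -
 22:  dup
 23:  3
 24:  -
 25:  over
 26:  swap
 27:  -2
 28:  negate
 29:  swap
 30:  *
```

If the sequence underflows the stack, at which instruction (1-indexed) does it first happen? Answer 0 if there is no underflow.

-6     → -6
dup    → -6 -6
over   → -6 -6 -6
+      → -6 -12
over   → -6 -12 -6
mod    → -6 0
drop   → -6
71     → -6 71
*      → -426
-15    → -426 -15
swap   → -15 -426
5      → -15 -426 5
+      → -15 -421
drop   → -15
6      → -15 6
negate → -15 -6
drop   → -15
drop   → (empty)
6      → 6
-5     → 6 -5
-      → 11
dup    → 11 11
3      → 11 11 3
-      → 11 8
over   → 11 8 11
swap   → 11 11 8
-2     → 11 11 8 -2
negate → 11 11 8 2
swap   → 11 11 2 8
*      → 11 11 16

0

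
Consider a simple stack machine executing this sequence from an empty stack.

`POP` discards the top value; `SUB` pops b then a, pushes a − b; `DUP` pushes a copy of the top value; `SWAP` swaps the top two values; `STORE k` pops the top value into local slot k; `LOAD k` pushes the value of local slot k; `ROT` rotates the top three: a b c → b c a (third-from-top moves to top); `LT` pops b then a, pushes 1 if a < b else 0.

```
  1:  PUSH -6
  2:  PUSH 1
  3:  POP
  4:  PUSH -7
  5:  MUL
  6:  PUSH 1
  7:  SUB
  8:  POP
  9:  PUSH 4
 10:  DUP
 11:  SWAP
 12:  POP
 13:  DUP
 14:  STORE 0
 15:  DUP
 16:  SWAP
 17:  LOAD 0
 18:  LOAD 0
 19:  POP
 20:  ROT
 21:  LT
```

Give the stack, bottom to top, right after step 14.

[4]

PUSH -6 : -6
PUSH 1  : -6 1
POP     : -6
PUSH -7 : -6 -7
MUL     : 42
PUSH 1  : 42 1
SUB     : 41
POP     : (empty)
PUSH 4  : 4
DUP     : 4 4
SWAP    : 4 4
POP     : 4
DUP     : 4 4
STORE 0 : 4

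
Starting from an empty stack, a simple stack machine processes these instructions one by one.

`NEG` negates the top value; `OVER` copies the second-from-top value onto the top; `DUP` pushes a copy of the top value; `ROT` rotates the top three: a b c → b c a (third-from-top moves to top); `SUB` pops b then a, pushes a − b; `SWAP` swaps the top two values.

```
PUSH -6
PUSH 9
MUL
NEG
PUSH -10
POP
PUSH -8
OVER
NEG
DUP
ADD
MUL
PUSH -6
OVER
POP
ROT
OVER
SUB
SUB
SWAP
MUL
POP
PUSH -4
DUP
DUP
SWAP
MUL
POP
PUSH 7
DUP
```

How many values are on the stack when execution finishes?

PUSH -6  → [-6]
PUSH 9   → [-6, 9]
MUL      → [-54]
NEG      → [54]
PUSH -10 → [54, -10]
POP      → [54]
PUSH -8  → [54, -8]
OVER     → [54, -8, 54]
NEG      → [54, -8, -54]
DUP      → [54, -8, -54, -54]
ADD      → [54, -8, -108]
MUL      → [54, 864]
PUSH -6  → [54, 864, -6]
OVER     → [54, 864, -6, 864]
POP      → [54, 864, -6]
ROT      → [864, -6, 54]
OVER     → [864, -6, 54, -6]
SUB      → [864, -6, 60]
SUB      → [864, -66]
SWAP     → [-66, 864]
MUL      → [-57024]
POP      → []
PUSH -4  → [-4]
DUP      → [-4, -4]
DUP      → [-4, -4, -4]
SWAP     → [-4, -4, -4]
MUL      → [-4, 16]
POP      → [-4]
PUSH 7   → [-4, 7]
DUP      → [-4, 7, 7]

3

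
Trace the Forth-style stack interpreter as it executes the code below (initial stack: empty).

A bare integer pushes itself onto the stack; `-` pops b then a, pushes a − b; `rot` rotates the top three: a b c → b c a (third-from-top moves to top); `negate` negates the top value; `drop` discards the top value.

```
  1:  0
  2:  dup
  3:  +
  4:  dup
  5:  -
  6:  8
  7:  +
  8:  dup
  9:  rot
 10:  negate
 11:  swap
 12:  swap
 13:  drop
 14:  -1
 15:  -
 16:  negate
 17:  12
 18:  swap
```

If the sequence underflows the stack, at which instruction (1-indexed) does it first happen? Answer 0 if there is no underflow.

0   -> [0]
dup -> [0, 0]
+   -> [0]
dup -> [0, 0]
-   -> [0]
8   -> [0, 8]
+   -> [8]
dup -> [8, 8]
rot  — needs 3 operands, stack has 2 → underflow

9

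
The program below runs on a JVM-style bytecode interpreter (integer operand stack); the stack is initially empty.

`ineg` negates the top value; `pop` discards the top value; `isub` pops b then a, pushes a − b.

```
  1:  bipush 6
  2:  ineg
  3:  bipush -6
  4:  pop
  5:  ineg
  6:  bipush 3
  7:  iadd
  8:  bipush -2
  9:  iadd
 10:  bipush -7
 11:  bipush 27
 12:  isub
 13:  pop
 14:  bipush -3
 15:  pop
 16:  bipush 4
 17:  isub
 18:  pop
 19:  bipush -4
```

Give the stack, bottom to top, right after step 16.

[7, 4]

bipush 6  -> 6
ineg      -> -6
bipush -6 -> -6 -6
pop       -> -6
ineg      -> 6
bipush 3  -> 6 3
iadd      -> 9
bipush -2 -> 9 -2
iadd      -> 7
bipush -7 -> 7 -7
bipush 27 -> 7 -7 27
isub      -> 7 -34
pop       -> 7
bipush -3 -> 7 -3
pop       -> 7
bipush 4  -> 7 4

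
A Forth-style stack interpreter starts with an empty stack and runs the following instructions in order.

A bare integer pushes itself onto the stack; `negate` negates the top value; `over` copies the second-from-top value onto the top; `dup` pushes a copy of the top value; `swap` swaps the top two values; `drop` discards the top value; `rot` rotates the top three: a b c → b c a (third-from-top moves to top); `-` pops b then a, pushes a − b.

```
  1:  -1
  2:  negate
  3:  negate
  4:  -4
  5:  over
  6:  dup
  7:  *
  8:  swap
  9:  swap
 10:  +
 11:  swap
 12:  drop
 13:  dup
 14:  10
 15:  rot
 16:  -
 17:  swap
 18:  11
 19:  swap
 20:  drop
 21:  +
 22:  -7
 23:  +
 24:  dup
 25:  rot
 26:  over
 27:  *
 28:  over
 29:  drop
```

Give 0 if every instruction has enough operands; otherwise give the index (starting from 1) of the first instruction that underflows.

25

-1      [-1]
negate  [1]
negate  [-1]
-4      [-1, -4]
over    [-1, -4, -1]
dup     [-1, -4, -1, -1]
*       [-1, -4, 1]
swap    [-1, 1, -4]
swap    [-1, -4, 1]
+       [-1, -3]
swap    [-3, -1]
drop    [-3]
dup     [-3, -3]
10      [-3, -3, 10]
rot     [-3, 10, -3]
-       [-3, 13]
swap    [13, -3]
11      [13, -3, 11]
swap    [13, 11, -3]
drop    [13, 11]
+       [24]
-7      [24, -7]
+       [17]
dup     [17, 17]
rot  — needs 3 operands, stack has 2 → underflow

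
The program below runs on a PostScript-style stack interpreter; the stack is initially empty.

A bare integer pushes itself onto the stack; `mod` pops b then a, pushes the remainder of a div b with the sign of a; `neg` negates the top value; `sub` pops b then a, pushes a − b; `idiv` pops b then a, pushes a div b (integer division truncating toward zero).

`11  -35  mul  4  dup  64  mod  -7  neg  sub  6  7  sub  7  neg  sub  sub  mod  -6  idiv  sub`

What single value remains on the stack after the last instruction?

-385

11    11
-35   11 -35
mul   -385
4     -385 4
dup   -385 4 4
64    -385 4 4 64
mod   -385 4 4
-7    -385 4 4 -7
neg   -385 4 4 7
sub   -385 4 -3
6     -385 4 -3 6
7     -385 4 -3 6 7
sub   -385 4 -3 -1
7     -385 4 -3 -1 7
neg   -385 4 -3 -1 -7
sub   -385 4 -3 6
sub   -385 4 -9
mod   -385 4
-6    -385 4 -6
idiv  -385 0
sub   -385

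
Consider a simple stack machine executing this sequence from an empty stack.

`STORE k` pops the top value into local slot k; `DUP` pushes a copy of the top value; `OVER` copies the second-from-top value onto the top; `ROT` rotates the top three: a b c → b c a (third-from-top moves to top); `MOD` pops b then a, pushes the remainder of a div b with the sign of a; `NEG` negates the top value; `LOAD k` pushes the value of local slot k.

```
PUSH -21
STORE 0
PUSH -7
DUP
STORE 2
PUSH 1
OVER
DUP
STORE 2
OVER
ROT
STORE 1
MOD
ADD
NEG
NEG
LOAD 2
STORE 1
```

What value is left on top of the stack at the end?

PUSH -21 -> -21
STORE 0  -> (empty)
PUSH -7  -> -7
DUP      -> -7 -7
STORE 2  -> -7
PUSH 1   -> -7 1
OVER     -> -7 1 -7
DUP      -> -7 1 -7 -7
STORE 2  -> -7 1 -7
OVER     -> -7 1 -7 1
ROT      -> -7 -7 1 1
STORE 1  -> -7 -7 1
MOD      -> -7 0
ADD      -> -7
NEG      -> 7
NEG      -> -7
LOAD 2   -> -7 -7
STORE 1  -> -7

-7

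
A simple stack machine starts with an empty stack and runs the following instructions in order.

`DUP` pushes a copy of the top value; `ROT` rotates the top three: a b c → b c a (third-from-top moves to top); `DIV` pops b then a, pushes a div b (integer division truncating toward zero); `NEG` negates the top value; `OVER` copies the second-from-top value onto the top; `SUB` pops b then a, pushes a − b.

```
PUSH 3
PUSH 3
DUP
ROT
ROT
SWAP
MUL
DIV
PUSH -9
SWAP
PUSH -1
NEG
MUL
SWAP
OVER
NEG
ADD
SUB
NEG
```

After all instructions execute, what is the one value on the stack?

PUSH 3  → [3]
PUSH 3  → [3, 3]
DUP     → [3, 3, 3]
ROT     → [3, 3, 3]
ROT     → [3, 3, 3]
SWAP    → [3, 3, 3]
MUL     → [3, 9]
DIV     → [0]
PUSH -9 → [0, -9]
SWAP    → [-9, 0]
PUSH -1 → [-9, 0, -1]
NEG     → [-9, 0, 1]
MUL     → [-9, 0]
SWAP    → [0, -9]
OVER    → [0, -9, 0]
NEG     → [0, -9, 0]
ADD     → [0, -9]
SUB     → [9]
NEG     → [-9]

-9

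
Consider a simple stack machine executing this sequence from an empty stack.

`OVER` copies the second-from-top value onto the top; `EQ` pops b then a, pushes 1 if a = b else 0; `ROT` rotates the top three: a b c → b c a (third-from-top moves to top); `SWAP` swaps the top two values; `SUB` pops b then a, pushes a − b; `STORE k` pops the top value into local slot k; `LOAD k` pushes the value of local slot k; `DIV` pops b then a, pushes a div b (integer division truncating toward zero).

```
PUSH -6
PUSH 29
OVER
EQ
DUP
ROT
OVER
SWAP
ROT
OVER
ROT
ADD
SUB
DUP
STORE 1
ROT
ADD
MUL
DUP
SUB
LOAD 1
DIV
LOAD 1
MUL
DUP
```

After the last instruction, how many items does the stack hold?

PUSH -6 → [-6]
PUSH 29 → [-6, 29]
OVER    → [-6, 29, -6]
EQ      → [-6, 0]
DUP     → [-6, 0, 0]
ROT     → [0, 0, -6]
OVER    → [0, 0, -6, 0]
SWAP    → [0, 0, 0, -6]
ROT     → [0, 0, -6, 0]
OVER    → [0, 0, -6, 0, -6]
ROT     → [0, 0, 0, -6, -6]
ADD     → [0, 0, 0, -12]
SUB     → [0, 0, 12]
DUP     → [0, 0, 12, 12]
STORE 1 → [0, 0, 12]
ROT     → [0, 12, 0]
ADD     → [0, 12]
MUL     → [0]
DUP     → [0, 0]
SUB     → [0]
LOAD 1  → [0, 12]
DIV     → [0]
LOAD 1  → [0, 12]
MUL     → [0]
DUP     → [0, 0]

2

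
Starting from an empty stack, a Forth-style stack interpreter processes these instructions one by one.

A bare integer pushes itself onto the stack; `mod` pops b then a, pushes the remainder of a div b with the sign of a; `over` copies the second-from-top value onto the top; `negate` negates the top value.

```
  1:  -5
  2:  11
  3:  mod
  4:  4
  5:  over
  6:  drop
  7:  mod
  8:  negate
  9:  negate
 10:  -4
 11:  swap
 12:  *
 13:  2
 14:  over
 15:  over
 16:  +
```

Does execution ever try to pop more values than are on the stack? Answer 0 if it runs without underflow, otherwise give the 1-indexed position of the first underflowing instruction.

0

-5      [-5]
11      [-5, 11]
mod     [-5]
4       [-5, 4]
over    [-5, 4, -5]
drop    [-5, 4]
mod     [-1]
negate  [1]
negate  [-1]
-4      [-1, -4]
swap    [-4, -1]
*       [4]
2       [4, 2]
over    [4, 2, 4]
over    [4, 2, 4, 2]
+       [4, 2, 6]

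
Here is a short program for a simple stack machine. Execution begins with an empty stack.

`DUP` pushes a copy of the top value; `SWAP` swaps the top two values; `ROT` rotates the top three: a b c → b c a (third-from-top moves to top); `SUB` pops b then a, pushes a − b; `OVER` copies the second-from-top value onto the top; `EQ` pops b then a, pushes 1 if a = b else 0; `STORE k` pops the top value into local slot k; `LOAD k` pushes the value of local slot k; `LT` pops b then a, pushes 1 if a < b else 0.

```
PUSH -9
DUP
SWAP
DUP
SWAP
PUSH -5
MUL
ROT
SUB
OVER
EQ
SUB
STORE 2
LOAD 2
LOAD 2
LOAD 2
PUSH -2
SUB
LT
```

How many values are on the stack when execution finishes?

2

PUSH -9 : [-9]
DUP     : [-9, -9]
SWAP    : [-9, -9]
DUP     : [-9, -9, -9]
SWAP    : [-9, -9, -9]
PUSH -5 : [-9, -9, -9, -5]
MUL     : [-9, -9, 45]
ROT     : [-9, 45, -9]
SUB     : [-9, 54]
OVER    : [-9, 54, -9]
EQ      : [-9, 0]
SUB     : [-9]
STORE 2 : []
LOAD 2  : [-9]
LOAD 2  : [-9, -9]
LOAD 2  : [-9, -9, -9]
PUSH -2 : [-9, -9, -9, -2]
SUB     : [-9, -9, -7]
LT      : [-9, 1]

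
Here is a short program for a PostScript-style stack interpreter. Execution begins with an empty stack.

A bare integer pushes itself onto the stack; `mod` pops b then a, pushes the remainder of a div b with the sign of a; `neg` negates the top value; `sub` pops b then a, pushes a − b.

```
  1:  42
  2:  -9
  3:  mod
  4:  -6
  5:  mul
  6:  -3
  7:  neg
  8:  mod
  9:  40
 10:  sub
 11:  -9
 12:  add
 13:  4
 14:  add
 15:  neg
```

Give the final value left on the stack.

42  → [42]
-9  → [42, -9]
mod → [6]
-6  → [6, -6]
mul → [-36]
-3  → [-36, -3]
neg → [-36, 3]
mod → [0]
40  → [0, 40]
sub → [-40]
-9  → [-40, -9]
add → [-49]
4   → [-49, 4]
add → [-45]
neg → [45]

45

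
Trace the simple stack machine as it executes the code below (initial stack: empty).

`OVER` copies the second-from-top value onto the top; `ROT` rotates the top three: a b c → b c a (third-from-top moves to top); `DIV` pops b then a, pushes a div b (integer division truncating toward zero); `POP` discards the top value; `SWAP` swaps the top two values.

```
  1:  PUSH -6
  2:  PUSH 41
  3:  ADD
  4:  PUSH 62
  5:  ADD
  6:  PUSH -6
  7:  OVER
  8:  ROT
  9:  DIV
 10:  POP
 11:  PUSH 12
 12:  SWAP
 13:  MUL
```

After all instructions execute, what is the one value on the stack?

PUSH -6 -> [-6]
PUSH 41 -> [-6, 41]
ADD     -> [35]
PUSH 62 -> [35, 62]
ADD     -> [97]
PUSH -6 -> [97, -6]
OVER    -> [97, -6, 97]
ROT     -> [-6, 97, 97]
DIV     -> [-6, 1]
POP     -> [-6]
PUSH 12 -> [-6, 12]
SWAP    -> [12, -6]
MUL     -> [-72]

-72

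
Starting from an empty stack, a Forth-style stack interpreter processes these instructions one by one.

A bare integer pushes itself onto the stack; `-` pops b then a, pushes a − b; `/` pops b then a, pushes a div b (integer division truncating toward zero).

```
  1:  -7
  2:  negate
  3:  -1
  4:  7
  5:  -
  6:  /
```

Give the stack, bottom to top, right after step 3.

[7, -1]

-7     -> [-7]
negate -> [7]
-1     -> [7, -1]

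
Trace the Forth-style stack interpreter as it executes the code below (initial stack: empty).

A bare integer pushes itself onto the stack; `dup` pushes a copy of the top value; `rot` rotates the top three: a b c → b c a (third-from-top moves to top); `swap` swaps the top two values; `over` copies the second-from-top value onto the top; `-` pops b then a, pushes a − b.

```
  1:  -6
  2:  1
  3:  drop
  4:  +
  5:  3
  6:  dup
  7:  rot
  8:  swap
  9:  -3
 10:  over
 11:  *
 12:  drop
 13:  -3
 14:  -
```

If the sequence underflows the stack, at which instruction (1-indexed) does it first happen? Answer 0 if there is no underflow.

-6    [-6]
1     [-6, 1]
drop  [-6]
+  — needs 2 operands, stack has 1 → underflow

4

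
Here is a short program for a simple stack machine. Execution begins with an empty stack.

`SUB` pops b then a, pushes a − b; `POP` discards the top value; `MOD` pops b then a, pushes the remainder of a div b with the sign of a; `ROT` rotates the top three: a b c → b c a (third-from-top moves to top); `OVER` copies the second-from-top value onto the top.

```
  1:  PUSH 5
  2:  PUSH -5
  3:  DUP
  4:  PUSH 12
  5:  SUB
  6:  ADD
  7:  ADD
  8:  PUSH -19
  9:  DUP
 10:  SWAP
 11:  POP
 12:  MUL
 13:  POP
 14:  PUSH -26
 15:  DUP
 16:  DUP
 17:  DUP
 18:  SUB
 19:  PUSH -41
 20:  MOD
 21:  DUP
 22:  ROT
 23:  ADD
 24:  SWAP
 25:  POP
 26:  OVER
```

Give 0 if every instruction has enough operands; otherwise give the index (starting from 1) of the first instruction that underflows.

0

PUSH 5   : [5]
PUSH -5  : [5, -5]
DUP      : [5, -5, -5]
PUSH 12  : [5, -5, -5, 12]
SUB      : [5, -5, -17]
ADD      : [5, -22]
ADD      : [-17]
PUSH -19 : [-17, -19]
DUP      : [-17, -19, -19]
SWAP     : [-17, -19, -19]
POP      : [-17, -19]
MUL      : [323]
POP      : []
PUSH -26 : [-26]
DUP      : [-26, -26]
DUP      : [-26, -26, -26]
DUP      : [-26, -26, -26, -26]
SUB      : [-26, -26, 0]
PUSH -41 : [-26, -26, 0, -41]
MOD      : [-26, -26, 0]
DUP      : [-26, -26, 0, 0]
ROT      : [-26, 0, 0, -26]
ADD      : [-26, 0, -26]
SWAP     : [-26, -26, 0]
POP      : [-26, -26]
OVER     : [-26, -26, -26]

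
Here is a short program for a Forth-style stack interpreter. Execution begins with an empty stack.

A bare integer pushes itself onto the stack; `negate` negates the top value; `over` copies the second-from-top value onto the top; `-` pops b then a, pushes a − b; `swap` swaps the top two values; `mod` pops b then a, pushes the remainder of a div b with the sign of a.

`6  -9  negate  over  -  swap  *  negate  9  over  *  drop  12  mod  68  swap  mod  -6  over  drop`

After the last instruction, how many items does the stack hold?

6      -> [6]
-9     -> [6, -9]
negate -> [6, 9]
over   -> [6, 9, 6]
-      -> [6, 3]
swap   -> [3, 6]
*      -> [18]
negate -> [-18]
9      -> [-18, 9]
over   -> [-18, 9, -18]
*      -> [-18, -162]
drop   -> [-18]
12     -> [-18, 12]
mod    -> [-6]
68     -> [-6, 68]
swap   -> [68, -6]
mod    -> [2]
-6     -> [2, -6]
over   -> [2, -6, 2]
drop   -> [2, -6]

2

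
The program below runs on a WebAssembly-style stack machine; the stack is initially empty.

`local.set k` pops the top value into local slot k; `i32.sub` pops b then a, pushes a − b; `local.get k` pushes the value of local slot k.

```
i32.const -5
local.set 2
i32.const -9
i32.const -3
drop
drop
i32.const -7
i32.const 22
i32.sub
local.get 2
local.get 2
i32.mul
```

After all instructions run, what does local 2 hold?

-5

i32.const -5  [-5]
local.set 2   []
i32.const -9  [-9]
i32.const -3  [-9, -3]
drop          [-9]
drop          []
i32.const -7  [-7]
i32.const 22  [-7, 22]
i32.sub       [-29]
local.get 2   [-29, -5]
local.get 2   [-29, -5, -5]
i32.mul       [-29, 25]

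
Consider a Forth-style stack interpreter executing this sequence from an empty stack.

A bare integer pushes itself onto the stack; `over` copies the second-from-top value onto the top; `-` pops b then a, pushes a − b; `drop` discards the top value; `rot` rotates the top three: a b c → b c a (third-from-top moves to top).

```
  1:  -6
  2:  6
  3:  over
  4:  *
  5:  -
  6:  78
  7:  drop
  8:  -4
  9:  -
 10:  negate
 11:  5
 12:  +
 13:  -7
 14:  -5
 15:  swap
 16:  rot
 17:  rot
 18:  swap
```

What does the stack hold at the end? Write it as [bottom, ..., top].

[-7, -5, -29]

-6     : -6
6      : -6 6
over   : -6 6 -6
*      : -6 -36
-      : 30
78     : 30 78
drop   : 30
-4     : 30 -4
-      : 34
negate : -34
5      : -34 5
+      : -29
-7     : -29 -7
-5     : -29 -7 -5
swap   : -29 -5 -7
rot    : -5 -7 -29
rot    : -7 -29 -5
swap   : -7 -5 -29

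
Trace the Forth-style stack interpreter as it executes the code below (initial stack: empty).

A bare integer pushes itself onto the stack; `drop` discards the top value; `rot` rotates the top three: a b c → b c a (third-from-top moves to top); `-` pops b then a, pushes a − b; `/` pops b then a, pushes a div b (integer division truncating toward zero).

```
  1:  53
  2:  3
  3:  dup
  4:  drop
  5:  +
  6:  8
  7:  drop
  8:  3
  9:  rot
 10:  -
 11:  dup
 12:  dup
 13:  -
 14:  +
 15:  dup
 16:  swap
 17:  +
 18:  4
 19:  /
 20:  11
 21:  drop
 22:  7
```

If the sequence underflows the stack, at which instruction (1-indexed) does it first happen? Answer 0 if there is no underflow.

9

53   -> [53]
3    -> [53, 3]
dup  -> [53, 3, 3]
drop -> [53, 3]
+    -> [56]
8    -> [56, 8]
drop -> [56]
3    -> [56, 3]
rot  — needs 3 operands, stack has 2 → underflow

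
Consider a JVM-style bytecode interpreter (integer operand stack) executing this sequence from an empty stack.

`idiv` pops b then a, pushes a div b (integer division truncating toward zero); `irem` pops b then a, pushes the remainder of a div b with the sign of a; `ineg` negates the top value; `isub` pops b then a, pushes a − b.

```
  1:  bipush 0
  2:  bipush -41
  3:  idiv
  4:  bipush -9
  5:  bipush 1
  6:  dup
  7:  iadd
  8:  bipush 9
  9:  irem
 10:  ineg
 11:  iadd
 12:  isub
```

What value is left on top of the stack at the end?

bipush 0   -> [0]
bipush -41 -> [0, -41]
idiv       -> [0]
bipush -9  -> [0, -9]
bipush 1   -> [0, -9, 1]
dup        -> [0, -9, 1, 1]
iadd       -> [0, -9, 2]
bipush 9   -> [0, -9, 2, 9]
irem       -> [0, -9, 2]
ineg       -> [0, -9, -2]
iadd       -> [0, -11]
isub       -> [11]

11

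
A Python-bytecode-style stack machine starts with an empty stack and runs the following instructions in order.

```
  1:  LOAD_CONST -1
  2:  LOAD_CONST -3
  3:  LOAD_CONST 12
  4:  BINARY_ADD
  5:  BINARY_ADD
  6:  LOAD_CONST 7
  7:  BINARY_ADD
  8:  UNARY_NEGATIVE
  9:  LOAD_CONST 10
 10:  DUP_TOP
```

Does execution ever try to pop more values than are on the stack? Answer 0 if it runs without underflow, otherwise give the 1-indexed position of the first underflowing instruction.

0

LOAD_CONST -1  → -1
LOAD_CONST -3  → -1 -3
LOAD_CONST 12  → -1 -3 12
BINARY_ADD     → -1 9
BINARY_ADD     → 8
LOAD_CONST 7   → 8 7
BINARY_ADD     → 15
UNARY_NEGATIVE → -15
LOAD_CONST 10  → -15 10
DUP_TOP        → -15 10 10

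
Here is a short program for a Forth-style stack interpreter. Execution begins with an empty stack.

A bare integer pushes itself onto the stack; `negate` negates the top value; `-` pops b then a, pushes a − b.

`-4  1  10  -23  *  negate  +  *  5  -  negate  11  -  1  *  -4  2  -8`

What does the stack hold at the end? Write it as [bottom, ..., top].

[918, -4, 2, -8]

-4     : -4
1      : -4 1
10     : -4 1 10
-23    : -4 1 10 -23
*      : -4 1 -230
negate : -4 1 230
+      : -4 231
*      : -924
5      : -924 5
-      : -929
negate : 929
11     : 929 11
-      : 918
1      : 918 1
*      : 918
-4     : 918 -4
2      : 918 -4 2
-8     : 918 -4 2 -8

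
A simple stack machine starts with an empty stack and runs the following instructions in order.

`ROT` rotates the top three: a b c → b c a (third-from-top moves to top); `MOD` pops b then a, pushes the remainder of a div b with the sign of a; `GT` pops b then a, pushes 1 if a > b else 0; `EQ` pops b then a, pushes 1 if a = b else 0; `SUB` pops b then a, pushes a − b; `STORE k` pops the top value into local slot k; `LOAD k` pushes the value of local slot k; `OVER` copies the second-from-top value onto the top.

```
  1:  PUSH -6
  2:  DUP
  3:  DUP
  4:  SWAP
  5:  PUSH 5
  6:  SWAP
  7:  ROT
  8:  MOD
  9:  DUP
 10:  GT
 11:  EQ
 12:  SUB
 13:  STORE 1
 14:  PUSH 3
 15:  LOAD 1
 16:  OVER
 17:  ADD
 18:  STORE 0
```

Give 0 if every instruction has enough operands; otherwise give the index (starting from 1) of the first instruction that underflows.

0

PUSH -6  -6
DUP      -6 -6
DUP      -6 -6 -6
SWAP     -6 -6 -6
PUSH 5   -6 -6 -6 5
SWAP     -6 -6 5 -6
ROT      -6 5 -6 -6
MOD      -6 5 0
DUP      -6 5 0 0
GT       -6 5 0
EQ       -6 0
SUB      -6
STORE 1  (empty)
PUSH 3   3
LOAD 1   3 -6
OVER     3 -6 3
ADD      3 -3
STORE 0  3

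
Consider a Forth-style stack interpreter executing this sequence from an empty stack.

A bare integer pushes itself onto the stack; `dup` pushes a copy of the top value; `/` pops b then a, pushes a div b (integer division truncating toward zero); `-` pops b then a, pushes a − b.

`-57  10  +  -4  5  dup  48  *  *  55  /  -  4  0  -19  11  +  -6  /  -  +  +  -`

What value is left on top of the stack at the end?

-57  [-57]
10   [-57, 10]
+    [-47]
-4   [-47, -4]
5    [-47, -4, 5]
dup  [-47, -4, 5, 5]
48   [-47, -4, 5, 5, 48]
*    [-47, -4, 5, 240]
*    [-47, -4, 1200]
55   [-47, -4, 1200, 55]
/    [-47, -4, 21]
-    [-47, -25]
4    [-47, -25, 4]
0    [-47, -25, 4, 0]
-19  [-47, -25, 4, 0, -19]
11   [-47, -25, 4, 0, -19, 11]
+    [-47, -25, 4, 0, -8]
-6   [-47, -25, 4, 0, -8, -6]
/    [-47, -25, 4, 0, 1]
-    [-47, -25, 4, -1]
+    [-47, -25, 3]
+    [-47, -22]
-    [-25]

-25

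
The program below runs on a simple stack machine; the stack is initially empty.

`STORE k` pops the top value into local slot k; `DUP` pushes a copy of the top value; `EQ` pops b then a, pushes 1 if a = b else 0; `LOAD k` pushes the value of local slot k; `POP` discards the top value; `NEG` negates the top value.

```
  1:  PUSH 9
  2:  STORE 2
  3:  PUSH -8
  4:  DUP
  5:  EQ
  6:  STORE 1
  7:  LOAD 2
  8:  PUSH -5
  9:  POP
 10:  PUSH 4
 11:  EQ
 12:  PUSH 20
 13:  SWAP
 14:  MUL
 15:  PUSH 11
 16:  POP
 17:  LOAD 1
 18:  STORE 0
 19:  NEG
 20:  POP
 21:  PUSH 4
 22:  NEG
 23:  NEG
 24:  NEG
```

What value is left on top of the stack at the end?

-4

PUSH 9  -> 9
STORE 2 -> (empty)
PUSH -8 -> -8
DUP     -> -8 -8
EQ      -> 1
STORE 1 -> (empty)
LOAD 2  -> 9
PUSH -5 -> 9 -5
POP     -> 9
PUSH 4  -> 9 4
EQ      -> 0
PUSH 20 -> 0 20
SWAP    -> 20 0
MUL     -> 0
PUSH 11 -> 0 11
POP     -> 0
LOAD 1  -> 0 1
STORE 0 -> 0
NEG     -> 0
POP     -> (empty)
PUSH 4  -> 4
NEG     -> -4
NEG     -> 4
NEG     -> -4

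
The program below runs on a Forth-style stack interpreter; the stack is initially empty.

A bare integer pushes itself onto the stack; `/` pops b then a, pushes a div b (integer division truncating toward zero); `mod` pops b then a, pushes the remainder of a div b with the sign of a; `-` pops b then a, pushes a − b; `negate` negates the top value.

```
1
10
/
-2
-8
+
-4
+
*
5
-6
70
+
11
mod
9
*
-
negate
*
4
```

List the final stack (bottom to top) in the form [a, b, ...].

1      → 1
10     → 1 10
/      → 0
-2     → 0 -2
-8     → 0 -2 -8
+      → 0 -10
-4     → 0 -10 -4
+      → 0 -14
*      → 0
5      → 0 5
-6     → 0 5 -6
70     → 0 5 -6 70
+      → 0 5 64
11     → 0 5 64 11
mod    → 0 5 9
9      → 0 5 9 9
*      → 0 5 81
-      → 0 -76
negate → 0 76
*      → 0
4      → 0 4

[0, 4]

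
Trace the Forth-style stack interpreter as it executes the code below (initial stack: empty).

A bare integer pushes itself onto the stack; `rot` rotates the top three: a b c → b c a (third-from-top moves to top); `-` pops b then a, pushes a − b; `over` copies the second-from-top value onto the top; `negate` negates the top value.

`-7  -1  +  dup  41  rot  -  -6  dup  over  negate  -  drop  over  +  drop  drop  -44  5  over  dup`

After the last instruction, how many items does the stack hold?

-7     → -7
-1     → -7 -1
+      → -8
dup    → -8 -8
41     → -8 -8 41
rot    → -8 41 -8
-      → -8 49
-6     → -8 49 -6
dup    → -8 49 -6 -6
over   → -8 49 -6 -6 -6
negate → -8 49 -6 -6 6
-      → -8 49 -6 -12
drop   → -8 49 -6
over   → -8 49 -6 49
+      → -8 49 43
drop   → -8 49
drop   → -8
-44    → -8 -44
5      → -8 -44 5
over   → -8 -44 5 -44
dup    → -8 -44 5 -44 -44

5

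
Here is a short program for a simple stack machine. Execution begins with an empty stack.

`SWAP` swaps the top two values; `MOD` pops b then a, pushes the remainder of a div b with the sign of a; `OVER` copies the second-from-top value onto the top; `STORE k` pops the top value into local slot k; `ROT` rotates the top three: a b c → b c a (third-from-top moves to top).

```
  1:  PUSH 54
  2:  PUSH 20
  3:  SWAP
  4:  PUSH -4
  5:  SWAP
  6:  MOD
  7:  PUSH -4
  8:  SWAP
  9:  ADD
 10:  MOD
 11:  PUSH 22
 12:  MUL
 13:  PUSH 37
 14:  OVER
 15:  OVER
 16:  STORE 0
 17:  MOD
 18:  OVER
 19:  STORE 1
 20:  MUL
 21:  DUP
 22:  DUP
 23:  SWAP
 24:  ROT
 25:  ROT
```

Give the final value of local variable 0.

PUSH 54 : 54
PUSH 20 : 54 20
SWAP    : 20 54
PUSH -4 : 20 54 -4
SWAP    : 20 -4 54
MOD     : 20 -4
PUSH -4 : 20 -4 -4
SWAP    : 20 -4 -4
ADD     : 20 -8
MOD     : 4
PUSH 22 : 4 22
MUL     : 88
PUSH 37 : 88 37
OVER    : 88 37 88
OVER    : 88 37 88 37
STORE 0 : 88 37 88
MOD     : 88 37
OVER    : 88 37 88
STORE 1 : 88 37
MUL     : 3256
DUP     : 3256 3256
DUP     : 3256 3256 3256
SWAP    : 3256 3256 3256
ROT     : 3256 3256 3256
ROT     : 3256 3256 3256

37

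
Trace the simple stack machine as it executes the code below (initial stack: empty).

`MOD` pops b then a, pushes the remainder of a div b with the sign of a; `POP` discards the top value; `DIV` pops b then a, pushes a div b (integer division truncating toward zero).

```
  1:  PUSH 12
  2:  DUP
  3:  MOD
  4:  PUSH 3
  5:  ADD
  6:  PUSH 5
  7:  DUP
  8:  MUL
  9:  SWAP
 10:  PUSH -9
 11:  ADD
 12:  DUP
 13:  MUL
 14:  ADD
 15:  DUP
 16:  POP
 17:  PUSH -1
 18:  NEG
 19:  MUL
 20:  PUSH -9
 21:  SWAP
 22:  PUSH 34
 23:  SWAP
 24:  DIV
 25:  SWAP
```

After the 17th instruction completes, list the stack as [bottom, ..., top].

PUSH 12  12
DUP      12 12
MOD      0
PUSH 3   0 3
ADD      3
PUSH 5   3 5
DUP      3 5 5
MUL      3 25
SWAP     25 3
PUSH -9  25 3 -9
ADD      25 -6
DUP      25 -6 -6
MUL      25 36
ADD      61
DUP      61 61
POP      61
PUSH -1  61 -1

[61, -1]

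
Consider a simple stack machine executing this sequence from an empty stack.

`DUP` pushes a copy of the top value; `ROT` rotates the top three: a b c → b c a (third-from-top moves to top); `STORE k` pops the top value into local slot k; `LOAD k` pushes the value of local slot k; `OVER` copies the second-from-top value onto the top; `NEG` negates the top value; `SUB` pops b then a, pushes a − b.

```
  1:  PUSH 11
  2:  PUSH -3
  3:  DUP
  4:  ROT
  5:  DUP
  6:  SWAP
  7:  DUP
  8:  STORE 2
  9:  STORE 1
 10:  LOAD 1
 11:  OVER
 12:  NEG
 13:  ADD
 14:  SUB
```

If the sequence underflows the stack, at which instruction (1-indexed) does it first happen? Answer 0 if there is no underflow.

PUSH 11 : 11
PUSH -3 : 11 -3
DUP     : 11 -3 -3
ROT     : -3 -3 11
DUP     : -3 -3 11 11
SWAP    : -3 -3 11 11
DUP     : -3 -3 11 11 11
STORE 2 : -3 -3 11 11
STORE 1 : -3 -3 11
LOAD 1  : -3 -3 11 11
OVER    : -3 -3 11 11 11
NEG     : -3 -3 11 11 -11
ADD     : -3 -3 11 0
SUB     : -3 -3 11

0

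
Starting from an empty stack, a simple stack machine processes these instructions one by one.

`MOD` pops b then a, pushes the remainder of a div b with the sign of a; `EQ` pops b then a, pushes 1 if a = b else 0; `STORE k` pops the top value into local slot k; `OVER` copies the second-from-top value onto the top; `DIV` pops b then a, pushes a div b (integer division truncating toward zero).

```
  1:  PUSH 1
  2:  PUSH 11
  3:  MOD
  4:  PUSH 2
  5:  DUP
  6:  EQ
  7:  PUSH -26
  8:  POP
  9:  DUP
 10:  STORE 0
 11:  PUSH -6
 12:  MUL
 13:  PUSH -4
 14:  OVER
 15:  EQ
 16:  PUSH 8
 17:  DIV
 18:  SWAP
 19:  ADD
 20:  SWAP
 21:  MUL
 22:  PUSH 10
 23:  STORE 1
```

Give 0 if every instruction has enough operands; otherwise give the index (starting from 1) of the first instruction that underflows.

0

PUSH 1    1
PUSH 11   1 11
MOD       1
PUSH 2    1 2
DUP       1 2 2
EQ        1 1
PUSH -26  1 1 -26
POP       1 1
DUP       1 1 1
STORE 0   1 1
PUSH -6   1 1 -6
MUL       1 -6
PUSH -4   1 -6 -4
OVER      1 -6 -4 -6
EQ        1 -6 0
PUSH 8    1 -6 0 8
DIV       1 -6 0
SWAP      1 0 -6
ADD       1 -6
SWAP      -6 1
MUL       -6
PUSH 10   -6 10
STORE 1   -6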